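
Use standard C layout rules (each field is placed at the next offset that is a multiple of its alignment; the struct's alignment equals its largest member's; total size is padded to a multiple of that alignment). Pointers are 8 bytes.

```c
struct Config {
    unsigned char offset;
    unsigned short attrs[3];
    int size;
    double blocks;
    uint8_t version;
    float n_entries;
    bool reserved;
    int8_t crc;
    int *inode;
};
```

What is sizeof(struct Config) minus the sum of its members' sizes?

@0: offset [1B, align 1] → 1
+1 pad (align 2)
@2: attrs [6B, align 2] → 8
@8: size [4B, align 4] → 12
+4 pad (align 8)
@16: blocks [8B, align 8] → 24
@24: version [1B, align 1] → 25
+3 pad (align 4)
@28: n_entries [4B, align 4] → 32
@32: reserved [1B, align 1] → 33
@33: crc [1B, align 1] → 34
+6 pad (align 8)
@40: inode [8B, align 8] → 48
size 48, align 8
data bytes 34, size 48 → padding 14

14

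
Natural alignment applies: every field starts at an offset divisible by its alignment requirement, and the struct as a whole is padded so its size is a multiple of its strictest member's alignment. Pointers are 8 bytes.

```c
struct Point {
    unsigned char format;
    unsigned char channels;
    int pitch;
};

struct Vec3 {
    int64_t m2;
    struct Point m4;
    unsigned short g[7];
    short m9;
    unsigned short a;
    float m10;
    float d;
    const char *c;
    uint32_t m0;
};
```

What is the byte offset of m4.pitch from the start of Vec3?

Point: 0..1  format  (1B, 1-aligned); 1..2  channels  (1B, 1-aligned); 2..4  -- padding (2B); 4..8  pitch  (4B, 4-aligned); sizeof = 8, alignof = 4
0..8  m2  (8B, 8-aligned)
8..16  m4  (8B, 4-aligned)
within Point: pitch at 4
8 + 4 = 12

12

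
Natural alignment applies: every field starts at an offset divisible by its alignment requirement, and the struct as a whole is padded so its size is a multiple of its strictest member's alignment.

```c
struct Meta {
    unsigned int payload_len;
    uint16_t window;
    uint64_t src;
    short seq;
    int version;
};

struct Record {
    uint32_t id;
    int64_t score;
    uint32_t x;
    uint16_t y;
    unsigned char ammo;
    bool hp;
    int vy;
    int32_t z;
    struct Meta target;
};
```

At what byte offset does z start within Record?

28

Meta: 0..4  payload_len  (4B, 4-aligned); 4..6  window  (2B, 2-aligned); 6..8  -- padding (2B); 8..16  src  (8B, 8-aligned); 16..18  seq  (2B, 2-aligned); 18..20  -- padding (2B); 20..24  version  (4B, 4-aligned); sizeof = 24, alignof = 8
0..4  id  (4B, 4-aligned)
4..8  -- padding (4B)
8..16  score  (8B, 8-aligned)
16..20  x  (4B, 4-aligned)
20..22  y  (2B, 2-aligned)
22..23  ammo  (1B, 1-aligned)
23..24  hp  (1B, 1-aligned)
24..28  vy  (4B, 4-aligned)
28..32  z  (4B, 4-aligned)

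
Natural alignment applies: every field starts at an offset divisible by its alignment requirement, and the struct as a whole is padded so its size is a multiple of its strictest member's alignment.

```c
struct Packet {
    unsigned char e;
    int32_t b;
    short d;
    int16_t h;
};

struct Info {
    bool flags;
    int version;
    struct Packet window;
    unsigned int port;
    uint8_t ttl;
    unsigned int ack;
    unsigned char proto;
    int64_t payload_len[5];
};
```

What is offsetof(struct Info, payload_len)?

40

Packet: @0: e [1B, align 1] → 1; +3 pad (align 4); @4: b [4B, align 4] → 8; @8: d [2B, align 2] → 10; @10: h [2B, align 2] → 12; size 12, align 4
@0: flags [1B, align 1] → 1
+3 pad (align 4)
@4: version [4B, align 4] → 8
@8: window [12B, align 4] → 20
@20: port [4B, align 4] → 24
@24: ttl [1B, align 1] → 25
+3 pad (align 4)
@28: ack [4B, align 4] → 32
@32: proto [1B, align 1] → 33
+7 pad (align 8)
@40: payload_len [40B, align 8] → 80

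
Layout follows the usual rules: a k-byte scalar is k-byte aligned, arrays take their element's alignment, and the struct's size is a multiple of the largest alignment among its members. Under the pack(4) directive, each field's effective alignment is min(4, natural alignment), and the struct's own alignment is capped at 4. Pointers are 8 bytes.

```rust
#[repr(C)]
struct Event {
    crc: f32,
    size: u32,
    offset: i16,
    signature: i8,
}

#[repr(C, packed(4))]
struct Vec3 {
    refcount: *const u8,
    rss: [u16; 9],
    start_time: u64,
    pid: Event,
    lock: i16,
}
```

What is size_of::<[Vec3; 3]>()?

156

Event: 0..4  crc  (4B, 4-aligned); 4..8  size  (4B, 4-aligned); 8..10  offset  (2B, 2-aligned); 10..11  signature  (1B, 1-aligned); 11..12  -- tail padding (1B); sizeof = 12, alignof = 4
0..8  refcount  (8B, 4-aligned)
8..26  rss  (18B, 2-aligned)
26..28  -- padding (2B)
28..36  start_time  (8B, 4-aligned)
36..48  pid  (12B, 4-aligned)
48..50  lock  (2B, 2-aligned)
50..52  -- tail padding (2B)
sizeof = 52, alignof = 4
array of 3: 3 × 52 = 156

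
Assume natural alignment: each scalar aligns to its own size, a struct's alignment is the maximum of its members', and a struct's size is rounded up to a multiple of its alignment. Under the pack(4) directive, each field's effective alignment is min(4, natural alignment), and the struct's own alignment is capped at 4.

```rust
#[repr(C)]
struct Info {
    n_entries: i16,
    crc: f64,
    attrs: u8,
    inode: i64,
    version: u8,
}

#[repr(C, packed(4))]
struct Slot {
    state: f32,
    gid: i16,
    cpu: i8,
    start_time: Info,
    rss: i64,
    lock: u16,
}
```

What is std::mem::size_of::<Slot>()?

Info: n_entries at 0 (size 2, align 2) → ends 2; pad 6 to align 8 for crc; crc at 8 (size 8, align 8) → ends 16; attrs at 16 (size 1, align 1) → ends 17; pad 7 to align 8 for inode; inode at 24 (size 8, align 8) → ends 32; version at 32 (size 1, align 1) → ends 33; tail pad 7 to reach multiple of 8; total 40 bytes, alignment 8
state at 0 (size 4, align 4) → ends 4
gid at 4 (size 2, align 2) → ends 6
cpu at 6 (size 1, align 1) → ends 7
pad 1 to align 4 for start_time
start_time at 8 (size 40, align 4) → ends 48
rss at 48 (size 8, align 4) → ends 56
lock at 56 (size 2, align 2) → ends 58
tail pad 2 to reach multiple of 4
total 60 bytes, alignment 4

60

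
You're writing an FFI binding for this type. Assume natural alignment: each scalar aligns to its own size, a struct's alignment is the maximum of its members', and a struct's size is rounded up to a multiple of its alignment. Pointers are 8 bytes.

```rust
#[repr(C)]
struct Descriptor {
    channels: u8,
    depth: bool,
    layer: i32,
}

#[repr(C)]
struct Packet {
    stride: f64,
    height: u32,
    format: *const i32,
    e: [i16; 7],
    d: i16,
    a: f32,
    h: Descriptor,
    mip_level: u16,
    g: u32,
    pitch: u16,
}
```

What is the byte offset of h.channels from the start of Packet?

44

Descriptor: @0: channels [1B, align 1] → 1; @1: depth [1B, align 1] → 2; +2 pad (align 4); @4: layer [4B, align 4] → 8; size 8, align 4
@0: stride [8B, align 8] → 8
@8: height [4B, align 4] → 12
+4 pad (align 8)
@16: format [8B, align 8] → 24
@24: e [14B, align 2] → 38
@38: d [2B, align 2] → 40
@40: a [4B, align 4] → 44
@44: h [8B, align 4] → 52
within Descriptor: channels at 0
44 + 0 = 44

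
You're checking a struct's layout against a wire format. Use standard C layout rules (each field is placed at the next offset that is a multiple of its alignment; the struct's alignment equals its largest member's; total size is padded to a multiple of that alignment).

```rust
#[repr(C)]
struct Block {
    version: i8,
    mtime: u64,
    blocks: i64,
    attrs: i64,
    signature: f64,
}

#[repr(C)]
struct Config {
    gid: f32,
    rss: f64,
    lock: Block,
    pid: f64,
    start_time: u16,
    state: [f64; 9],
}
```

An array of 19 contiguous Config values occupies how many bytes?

Block: 0..1  version  (1B, 1-aligned); 1..8  -- padding (7B); 8..16  mtime  (8B, 8-aligned); 16..24  blocks  (8B, 8-aligned); 24..32  attrs  (8B, 8-aligned); 32..40  signature  (8B, 8-aligned); sizeof = 40, alignof = 8
0..4  gid  (4B, 4-aligned)
4..8  -- padding (4B)
8..16  rss  (8B, 8-aligned)
16..56  lock  (40B, 8-aligned)
56..64  pid  (8B, 8-aligned)
64..66  start_time  (2B, 2-aligned)
66..72  -- padding (6B)
72..144  state  (72B, 8-aligned)
sizeof = 144, alignof = 8
array of 19: 19 × 144 = 2736

2736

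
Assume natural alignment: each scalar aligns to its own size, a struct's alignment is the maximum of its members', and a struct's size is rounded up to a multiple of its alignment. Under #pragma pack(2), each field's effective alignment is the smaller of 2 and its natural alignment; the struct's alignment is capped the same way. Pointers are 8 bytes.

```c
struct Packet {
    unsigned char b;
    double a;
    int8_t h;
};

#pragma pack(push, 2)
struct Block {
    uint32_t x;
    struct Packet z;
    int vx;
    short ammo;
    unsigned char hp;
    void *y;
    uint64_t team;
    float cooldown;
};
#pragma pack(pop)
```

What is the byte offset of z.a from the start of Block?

12

Packet: 0..1  b  (1B, 1-aligned); 1..8  -- padding (7B); 8..16  a  (8B, 8-aligned); 16..17  h  (1B, 1-aligned); 17..24  -- tail padding (7B); sizeof = 24, alignof = 8
0..4  x  (4B, 2-aligned)
4..28  z  (24B, 2-aligned)
within Packet: a at 8
4 + 8 = 12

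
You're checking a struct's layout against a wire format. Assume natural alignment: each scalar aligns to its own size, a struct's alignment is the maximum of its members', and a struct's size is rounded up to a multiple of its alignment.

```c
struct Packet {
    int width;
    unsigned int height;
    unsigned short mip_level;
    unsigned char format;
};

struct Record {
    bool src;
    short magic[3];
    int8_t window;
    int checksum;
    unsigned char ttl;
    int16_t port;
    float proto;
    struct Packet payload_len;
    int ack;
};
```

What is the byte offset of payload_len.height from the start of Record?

Packet: width at 0 (size 4, align 4) → ends 4; height at 4 (size 4, align 4) → ends 8; mip_level at 8 (size 2, align 2) → ends 10; format at 10 (size 1, align 1) → ends 11; tail pad 1 to reach multiple of 4; total 12 bytes, alignment 4
src at 0 (size 1, align 1) → ends 1
pad 1 to align 2 for magic
magic at 2 (size 6, align 2) → ends 8
window at 8 (size 1, align 1) → ends 9
pad 3 to align 4 for checksum
checksum at 12 (size 4, align 4) → ends 16
ttl at 16 (size 1, align 1) → ends 17
pad 1 to align 2 for port
port at 18 (size 2, align 2) → ends 20
proto at 20 (size 4, align 4) → ends 24
payload_len at 24 (size 12, align 4) → ends 36
within Packet: height at 4
24 + 4 = 28

28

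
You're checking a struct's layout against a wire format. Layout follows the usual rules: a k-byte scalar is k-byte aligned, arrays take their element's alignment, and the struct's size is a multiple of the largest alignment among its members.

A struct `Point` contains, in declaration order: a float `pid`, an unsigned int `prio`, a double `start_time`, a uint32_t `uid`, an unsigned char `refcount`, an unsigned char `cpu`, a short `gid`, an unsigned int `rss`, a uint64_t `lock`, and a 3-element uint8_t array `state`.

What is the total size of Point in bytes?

48 bytes

@0: pid [4B, align 4] → 4
@4: prio [4B, align 4] → 8
@8: start_time [8B, align 8] → 16
@16: uid [4B, align 4] → 20
@20: refcount [1B, align 1] → 21
@21: cpu [1B, align 1] → 22
@22: gid [2B, align 2] → 24
@24: rss [4B, align 4] → 28
+4 pad (align 8)
@32: lock [8B, align 8] → 40
@40: state [3B, align 1] → 43
+5 tail pad (align 8)
size 48, align 8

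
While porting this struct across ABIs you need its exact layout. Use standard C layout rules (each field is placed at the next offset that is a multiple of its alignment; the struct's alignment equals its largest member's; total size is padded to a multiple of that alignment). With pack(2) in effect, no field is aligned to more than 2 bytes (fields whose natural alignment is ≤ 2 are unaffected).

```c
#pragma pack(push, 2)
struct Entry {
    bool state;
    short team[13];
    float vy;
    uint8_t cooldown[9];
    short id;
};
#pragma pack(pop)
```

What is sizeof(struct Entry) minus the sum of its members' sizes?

2

state at 0 (size 1, align 1) → ends 1
pad 1 to align 2 for team
team at 2 (size 26, align 2) → ends 28
vy at 28 (size 4, align 2) → ends 32
cooldown at 32 (size 9, align 1) → ends 41
pad 1 to align 2 for id
id at 42 (size 2, align 2) → ends 44
total 44 bytes, alignment 2
data bytes 42, size 44 → padding 2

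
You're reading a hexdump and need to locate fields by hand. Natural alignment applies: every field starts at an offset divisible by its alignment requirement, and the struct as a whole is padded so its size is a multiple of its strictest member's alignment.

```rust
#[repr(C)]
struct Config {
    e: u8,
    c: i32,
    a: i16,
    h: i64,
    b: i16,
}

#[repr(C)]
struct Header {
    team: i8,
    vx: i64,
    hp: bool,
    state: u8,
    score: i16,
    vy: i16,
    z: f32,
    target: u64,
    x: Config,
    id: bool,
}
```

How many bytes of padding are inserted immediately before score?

Config: 0..1  e  (1B, 1-aligned); 1..4  -- padding (3B); 4..8  c  (4B, 4-aligned); 8..10  a  (2B, 2-aligned); 10..16  -- padding (6B); 16..24  h  (8B, 8-aligned); 24..26  b  (2B, 2-aligned); 26..32  -- tail padding (6B); sizeof = 32, alignof = 8
0..1  team  (1B, 1-aligned)
1..8  -- padding (7B)
8..16  vx  (8B, 8-aligned)
16..17  hp  (1B, 1-aligned)
17..18  state  (1B, 1-aligned)
18..20  score  (2B, 2-aligned)

0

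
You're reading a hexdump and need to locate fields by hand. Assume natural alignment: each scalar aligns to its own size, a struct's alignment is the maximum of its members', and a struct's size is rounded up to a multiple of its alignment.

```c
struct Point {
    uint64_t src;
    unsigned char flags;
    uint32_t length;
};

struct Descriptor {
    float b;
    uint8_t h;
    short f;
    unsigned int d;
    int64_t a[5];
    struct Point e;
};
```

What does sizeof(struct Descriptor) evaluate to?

72 bytes

Point: 0..8  src  (8B, 8-aligned); 8..9  flags  (1B, 1-aligned); 9..12  -- padding (3B); 12..16  length  (4B, 4-aligned); sizeof = 16, alignof = 8
0..4  b  (4B, 4-aligned)
4..5  h  (1B, 1-aligned)
5..6  -- padding (1B)
6..8  f  (2B, 2-aligned)
8..12  d  (4B, 4-aligned)
12..16  -- padding (4B)
16..56  a  (40B, 8-aligned)
56..72  e  (16B, 8-aligned)
sizeof = 72, alignof = 8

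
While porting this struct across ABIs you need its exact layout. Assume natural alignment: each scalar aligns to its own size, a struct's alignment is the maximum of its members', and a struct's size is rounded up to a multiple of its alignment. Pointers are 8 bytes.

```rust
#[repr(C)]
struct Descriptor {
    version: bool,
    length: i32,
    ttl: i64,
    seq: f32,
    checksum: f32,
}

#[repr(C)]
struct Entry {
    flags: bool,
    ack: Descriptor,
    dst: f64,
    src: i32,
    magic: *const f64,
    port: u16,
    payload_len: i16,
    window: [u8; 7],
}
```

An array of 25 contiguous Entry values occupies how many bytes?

1800

Descriptor: 0..1  version  (1B, 1-aligned); 1..4  -- padding (3B); 4..8  length  (4B, 4-aligned); 8..16  ttl  (8B, 8-aligned); 16..20  seq  (4B, 4-aligned); 20..24  checksum  (4B, 4-aligned); sizeof = 24, alignof = 8
0..1  flags  (1B, 1-aligned)
1..8  -- padding (7B)
8..32  ack  (24B, 8-aligned)
32..40  dst  (8B, 8-aligned)
40..44  src  (4B, 4-aligned)
44..48  -- padding (4B)
48..56  magic  (8B, 8-aligned)
56..58  port  (2B, 2-aligned)
58..60  payload_len  (2B, 2-aligned)
60..67  window  (7B, 1-aligned)
67..72  -- tail padding (5B)
sizeof = 72, alignof = 8
array of 25: 25 × 72 = 1800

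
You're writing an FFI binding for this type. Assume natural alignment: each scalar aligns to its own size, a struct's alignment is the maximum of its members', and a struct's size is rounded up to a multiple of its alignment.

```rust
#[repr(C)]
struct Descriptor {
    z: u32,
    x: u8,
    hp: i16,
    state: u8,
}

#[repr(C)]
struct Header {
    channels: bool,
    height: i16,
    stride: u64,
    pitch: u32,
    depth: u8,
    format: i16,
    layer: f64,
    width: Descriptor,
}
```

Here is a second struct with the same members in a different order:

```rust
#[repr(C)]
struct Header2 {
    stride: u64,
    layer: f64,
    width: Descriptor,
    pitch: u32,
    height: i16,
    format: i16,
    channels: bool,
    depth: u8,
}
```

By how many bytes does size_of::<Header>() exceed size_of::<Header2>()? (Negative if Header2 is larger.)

Descriptor: z at 0 (size 4, align 4) → ends 4; x at 4 (size 1, align 1) → ends 5; pad 1 to align 2 for hp; hp at 6 (size 2, align 2) → ends 8; state at 8 (size 1, align 1) → ends 9; tail pad 3 to reach multiple of 4; total 12 bytes, alignment 4
channels at 0 (size 1, align 1) → ends 1
pad 1 to align 2 for height
height at 2 (size 2, align 2) → ends 4
pad 4 to align 8 for stride
stride at 8 (size 8, align 8) → ends 16
pitch at 16 (size 4, align 4) → ends 20
depth at 20 (size 1, align 1) → ends 21
pad 1 to align 2 for format
format at 22 (size 2, align 2) → ends 24
layer at 24 (size 8, align 8) → ends 32
width at 32 (size 12, align 4) → ends 44
tail pad 4 to reach multiple of 8
total 48 bytes, alignment 8
— Header2 —
stride at 0 (size 8, align 8) → ends 8
layer at 8 (size 8, align 8) → ends 16
width at 16 (size 12, align 4) → ends 28
pitch at 28 (size 4, align 4) → ends 32
height at 32 (size 2, align 2) → ends 34
format at 34 (size 2, align 2) → ends 36
channels at 36 (size 1, align 1) → ends 37
depth at 37 (size 1, align 1) → ends 38
tail pad 2 to reach multiple of 8
total 40 bytes, alignment 8
48 − 40 = 8

8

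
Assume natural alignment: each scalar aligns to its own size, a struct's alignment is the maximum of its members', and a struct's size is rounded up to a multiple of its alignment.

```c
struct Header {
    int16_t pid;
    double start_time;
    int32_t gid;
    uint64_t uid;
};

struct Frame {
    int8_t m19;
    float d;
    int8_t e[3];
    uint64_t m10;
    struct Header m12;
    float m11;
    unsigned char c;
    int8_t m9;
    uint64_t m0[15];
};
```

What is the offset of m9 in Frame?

61

Header: @0: pid [2B, align 2] → 2; +6 pad (align 8); @8: start_time [8B, align 8] → 16; @16: gid [4B, align 4] → 20; +4 pad (align 8); @24: uid [8B, align 8] → 32; size 32, align 8
@0: m19 [1B, align 1] → 1
+3 pad (align 4)
@4: d [4B, align 4] → 8
@8: e [3B, align 1] → 11
+5 pad (align 8)
@16: m10 [8B, align 8] → 24
@24: m12 [32B, align 8] → 56
@56: m11 [4B, align 4] → 60
@60: c [1B, align 1] → 61
@61: m9 [1B, align 1] → 62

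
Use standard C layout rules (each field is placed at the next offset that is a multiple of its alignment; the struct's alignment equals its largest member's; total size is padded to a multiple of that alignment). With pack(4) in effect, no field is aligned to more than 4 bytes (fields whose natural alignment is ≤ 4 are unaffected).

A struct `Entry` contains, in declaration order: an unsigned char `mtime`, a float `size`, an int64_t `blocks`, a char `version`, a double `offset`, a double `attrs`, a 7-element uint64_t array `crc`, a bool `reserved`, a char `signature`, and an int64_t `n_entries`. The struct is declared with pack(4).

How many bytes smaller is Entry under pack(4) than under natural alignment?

8

natural layout:
  mtime at 0 (size 1, align 1) → ends 1
  pad 3 to align 4 for size
  size at 4 (size 4, align 4) → ends 8
  blocks at 8 (size 8, align 8) → ends 16
  version at 16 (size 1, align 1) → ends 17
  pad 7 to align 8 for offset
  offset at 24 (size 8, align 8) → ends 32
  attrs at 32 (size 8, align 8) → ends 40
  crc at 40 (size 56, align 8) → ends 96
  reserved at 96 (size 1, align 1) → ends 97
  signature at 97 (size 1, align 1) → ends 98
  pad 6 to align 8 for n_entries
  n_entries at 104 (size 8, align 8) → ends 112
  total 112 bytes, alignment 8
packed(4) layout:
  mtime at 0 (size 1, align 1) → ends 1
  pad 3 to align 4 for size
  size at 4 (size 4, align 4) → ends 8
  blocks at 8 (size 8, align 4) → ends 16
  version at 16 (size 1, align 1) → ends 17
  pad 3 to align 4 for offset
  offset at 20 (size 8, align 4) → ends 28
  attrs at 28 (size 8, align 4) → ends 36
  crc at 36 (size 56, align 4) → ends 92
  reserved at 92 (size 1, align 1) → ends 93
  signature at 93 (size 1, align 1) → ends 94
  pad 2 to align 4 for n_entries
  n_entries at 96 (size 8, align 4) → ends 104
  total 104 bytes, alignment 4
112 − 104 = 8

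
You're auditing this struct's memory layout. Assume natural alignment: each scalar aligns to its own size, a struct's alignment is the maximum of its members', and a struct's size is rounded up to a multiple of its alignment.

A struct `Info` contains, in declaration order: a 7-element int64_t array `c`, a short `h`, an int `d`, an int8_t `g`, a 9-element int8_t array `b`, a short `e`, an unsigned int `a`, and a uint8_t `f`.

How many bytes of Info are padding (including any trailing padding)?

@0: c [56B, align 8] → 56
@56: h [2B, align 2] → 58
+2 pad (align 4)
@60: d [4B, align 4] → 64
@64: g [1B, align 1] → 65
@65: b [9B, align 1] → 74
@74: e [2B, align 2] → 76
@76: a [4B, align 4] → 80
@80: f [1B, align 1] → 81
+7 tail pad (align 8)
size 88, align 8
data bytes 79, size 88 → padding 9

9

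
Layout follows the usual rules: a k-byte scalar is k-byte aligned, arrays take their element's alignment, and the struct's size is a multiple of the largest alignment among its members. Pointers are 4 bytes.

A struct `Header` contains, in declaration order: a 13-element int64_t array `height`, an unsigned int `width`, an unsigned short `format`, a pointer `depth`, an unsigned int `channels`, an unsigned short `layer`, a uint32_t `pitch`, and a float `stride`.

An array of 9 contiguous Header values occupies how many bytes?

0..104  height  (104B, 8-aligned)
104..108  width  (4B, 4-aligned)
108..110  format  (2B, 2-aligned)
110..112  -- padding (2B)
112..116  depth  (4B, 4-aligned)
116..120  channels  (4B, 4-aligned)
120..122  layer  (2B, 2-aligned)
122..124  -- padding (2B)
124..128  pitch  (4B, 4-aligned)
128..132  stride  (4B, 4-aligned)
132..136  -- tail padding (4B)
sizeof = 136, alignof = 8
array of 9: 9 × 136 = 1224

1224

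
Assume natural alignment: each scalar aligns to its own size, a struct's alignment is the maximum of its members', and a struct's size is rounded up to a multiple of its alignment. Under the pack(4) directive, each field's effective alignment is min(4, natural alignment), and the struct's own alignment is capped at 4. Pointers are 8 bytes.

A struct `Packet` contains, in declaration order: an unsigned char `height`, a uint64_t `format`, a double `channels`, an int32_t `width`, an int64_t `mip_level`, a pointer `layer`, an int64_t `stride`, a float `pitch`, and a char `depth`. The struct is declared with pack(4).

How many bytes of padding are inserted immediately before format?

height at 0 (size 1, align 1) → ends 1
pad 3 to align 4 for format
format at 4 (size 8, align 4) → ends 12

3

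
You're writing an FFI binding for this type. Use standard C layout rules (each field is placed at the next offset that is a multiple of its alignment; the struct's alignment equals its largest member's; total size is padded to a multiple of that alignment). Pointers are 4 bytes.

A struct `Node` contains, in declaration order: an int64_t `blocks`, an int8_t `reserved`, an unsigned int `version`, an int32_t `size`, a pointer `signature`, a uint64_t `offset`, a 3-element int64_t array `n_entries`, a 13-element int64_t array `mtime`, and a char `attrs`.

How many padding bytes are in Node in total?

10

@0: blocks [8B, align 8] → 8
@8: reserved [1B, align 1] → 9
+3 pad (align 4)
@12: version [4B, align 4] → 16
@16: size [4B, align 4] → 20
@20: signature [4B, align 4] → 24
@24: offset [8B, align 8] → 32
@32: n_entries [24B, align 8] → 56
@56: mtime [104B, align 8] → 160
@160: attrs [1B, align 1] → 161
+7 tail pad (align 8)
size 168, align 8
data bytes 158, size 168 → padding 10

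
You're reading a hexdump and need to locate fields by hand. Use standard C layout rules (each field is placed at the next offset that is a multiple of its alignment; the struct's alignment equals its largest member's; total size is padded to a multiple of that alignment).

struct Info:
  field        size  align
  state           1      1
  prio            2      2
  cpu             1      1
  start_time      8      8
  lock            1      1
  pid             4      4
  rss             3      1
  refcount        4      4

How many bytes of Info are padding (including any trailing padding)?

@0: state [1B, align 1] → 1
+1 pad (align 2)
@2: prio [2B, align 2] → 4
@4: cpu [1B, align 1] → 5
+3 pad (align 8)
@8: start_time [8B, align 8] → 16
@16: lock [1B, align 1] → 17
+3 pad (align 4)
@20: pid [4B, align 4] → 24
@24: rss [3B, align 1] → 27
+1 pad (align 4)
@28: refcount [4B, align 4] → 32
size 32, align 8
data bytes 24, size 32 → padding 8

8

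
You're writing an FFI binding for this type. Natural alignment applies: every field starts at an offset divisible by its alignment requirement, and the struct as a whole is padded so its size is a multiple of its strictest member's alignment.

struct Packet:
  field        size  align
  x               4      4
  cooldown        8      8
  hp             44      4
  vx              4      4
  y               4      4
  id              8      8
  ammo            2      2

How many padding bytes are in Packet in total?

0..4  x  (4B, 4-aligned)
4..8  -- padding (4B)
8..16  cooldown  (8B, 8-aligned)
16..60  hp  (44B, 4-aligned)
60..64  vx  (4B, 4-aligned)
64..68  y  (4B, 4-aligned)
68..72  -- padding (4B)
72..80  id  (8B, 8-aligned)
80..82  ammo  (2B, 2-aligned)
82..88  -- tail padding (6B)
sizeof = 88, alignof = 8
data bytes 74, size 88 → padding 14

14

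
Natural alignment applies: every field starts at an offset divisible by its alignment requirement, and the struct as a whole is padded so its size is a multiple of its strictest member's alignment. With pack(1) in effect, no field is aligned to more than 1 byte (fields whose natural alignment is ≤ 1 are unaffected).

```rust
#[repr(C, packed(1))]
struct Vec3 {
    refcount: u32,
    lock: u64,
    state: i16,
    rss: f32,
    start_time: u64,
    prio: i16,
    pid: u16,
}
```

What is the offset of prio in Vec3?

refcount at 0 (size 4, align 1) → ends 4
lock at 4 (size 8, align 1) → ends 12
state at 12 (size 2, align 1) → ends 14
rss at 14 (size 4, align 1) → ends 18
start_time at 18 (size 8, align 1) → ends 26
prio at 26 (size 2, align 1) → ends 28

26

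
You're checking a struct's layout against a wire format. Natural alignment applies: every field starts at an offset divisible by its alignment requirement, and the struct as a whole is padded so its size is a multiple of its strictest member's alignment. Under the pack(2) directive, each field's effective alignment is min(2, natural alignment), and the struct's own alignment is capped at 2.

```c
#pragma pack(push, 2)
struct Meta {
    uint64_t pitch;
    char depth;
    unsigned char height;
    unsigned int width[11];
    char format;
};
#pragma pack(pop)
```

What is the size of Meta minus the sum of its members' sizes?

1

pitch at 0 (size 8, align 2) → ends 8
depth at 8 (size 1, align 1) → ends 9
height at 9 (size 1, align 1) → ends 10
width at 10 (size 44, align 2) → ends 54
format at 54 (size 1, align 1) → ends 55
tail pad 1 to reach multiple of 2
total 56 bytes, alignment 2
data bytes 55, size 56 → padding 1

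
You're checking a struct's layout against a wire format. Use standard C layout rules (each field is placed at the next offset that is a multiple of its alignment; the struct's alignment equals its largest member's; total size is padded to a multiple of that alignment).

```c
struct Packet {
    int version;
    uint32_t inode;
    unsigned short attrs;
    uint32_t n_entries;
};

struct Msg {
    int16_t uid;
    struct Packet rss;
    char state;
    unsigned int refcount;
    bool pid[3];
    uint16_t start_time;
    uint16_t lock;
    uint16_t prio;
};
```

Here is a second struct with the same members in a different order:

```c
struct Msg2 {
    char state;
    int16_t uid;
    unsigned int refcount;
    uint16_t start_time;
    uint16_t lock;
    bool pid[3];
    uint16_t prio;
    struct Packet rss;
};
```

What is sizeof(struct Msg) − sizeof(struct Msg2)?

Packet: version at 0 (size 4, align 4) → ends 4; inode at 4 (size 4, align 4) → ends 8; attrs at 8 (size 2, align 2) → ends 10; pad 2 to align 4 for n_entries; n_entries at 12 (size 4, align 4) → ends 16; total 16 bytes, alignment 4
uid at 0 (size 2, align 2) → ends 2
pad 2 to align 4 for rss
rss at 4 (size 16, align 4) → ends 20
state at 20 (size 1, align 1) → ends 21
pad 3 to align 4 for refcount
refcount at 24 (size 4, align 4) → ends 28
pid at 28 (size 3, align 1) → ends 31
pad 1 to align 2 for start_time
start_time at 32 (size 2, align 2) → ends 34
lock at 34 (size 2, align 2) → ends 36
prio at 36 (size 2, align 2) → ends 38
tail pad 2 to reach multiple of 4
total 40 bytes, alignment 4
— Msg2 —
state at 0 (size 1, align 1) → ends 1
pad 1 to align 2 for uid
uid at 2 (size 2, align 2) → ends 4
refcount at 4 (size 4, align 4) → ends 8
start_time at 8 (size 2, align 2) → ends 10
lock at 10 (size 2, align 2) → ends 12
pid at 12 (size 3, align 1) → ends 15
pad 1 to align 2 for prio
prio at 16 (size 2, align 2) → ends 18
pad 2 to align 4 for rss
rss at 20 (size 16, align 4) → ends 36
total 36 bytes, alignment 4
40 − 36 = 4

4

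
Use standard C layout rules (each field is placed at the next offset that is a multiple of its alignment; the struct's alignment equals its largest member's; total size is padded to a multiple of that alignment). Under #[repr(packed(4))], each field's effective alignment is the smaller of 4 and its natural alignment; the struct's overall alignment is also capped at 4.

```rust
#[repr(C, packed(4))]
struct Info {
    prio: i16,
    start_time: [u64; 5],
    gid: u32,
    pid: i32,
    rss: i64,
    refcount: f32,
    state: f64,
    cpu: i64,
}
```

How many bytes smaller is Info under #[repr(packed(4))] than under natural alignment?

8

natural layout:
  @0: prio [2B, align 2] → 2
  +6 pad (align 8)
  @8: start_time [40B, align 8] → 48
  @48: gid [4B, align 4] → 52
  @52: pid [4B, align 4] → 56
  @56: rss [8B, align 8] → 64
  @64: refcount [4B, align 4] → 68
  +4 pad (align 8)
  @72: state [8B, align 8] → 80
  @80: cpu [8B, align 8] → 88
  size 88, align 8
packed(4) layout:
  @0: prio [2B, align 2] → 2
  +2 pad (align 4)
  @4: start_time [40B, align 4] → 44
  @44: gid [4B, align 4] → 48
  @48: pid [4B, align 4] → 52
  @52: rss [8B, align 4] → 60
  @60: refcount [4B, align 4] → 64
  @64: state [8B, align 4] → 72
  @72: cpu [8B, align 4] → 80
  size 80, align 4
88 − 80 = 8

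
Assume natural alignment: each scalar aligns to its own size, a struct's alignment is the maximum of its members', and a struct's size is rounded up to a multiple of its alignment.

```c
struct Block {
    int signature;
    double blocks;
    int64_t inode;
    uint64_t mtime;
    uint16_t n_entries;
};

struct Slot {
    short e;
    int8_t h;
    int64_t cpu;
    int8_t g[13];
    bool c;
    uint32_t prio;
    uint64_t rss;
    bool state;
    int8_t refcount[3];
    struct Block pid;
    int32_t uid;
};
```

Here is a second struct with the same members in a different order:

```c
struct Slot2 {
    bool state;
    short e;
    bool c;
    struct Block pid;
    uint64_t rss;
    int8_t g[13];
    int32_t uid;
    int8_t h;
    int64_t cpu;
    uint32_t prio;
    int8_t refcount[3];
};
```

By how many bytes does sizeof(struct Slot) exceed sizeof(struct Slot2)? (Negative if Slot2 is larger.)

Block: @0: signature [4B, align 4] → 4; +4 pad (align 8); @8: blocks [8B, align 8] → 16; @16: inode [8B, align 8] → 24; @24: mtime [8B, align 8] → 32; @32: n_entries [2B, align 2] → 34; +6 tail pad (align 8); size 40, align 8
@0: e [2B, align 2] → 2
@2: h [1B, align 1] → 3
+5 pad (align 8)
@8: cpu [8B, align 8] → 16
@16: g [13B, align 1] → 29
@29: c [1B, align 1] → 30
+2 pad (align 4)
@32: prio [4B, align 4] → 36
+4 pad (align 8)
@40: rss [8B, align 8] → 48
@48: state [1B, align 1] → 49
@49: refcount [3B, align 1] → 52
+4 pad (align 8)
@56: pid [40B, align 8] → 96
@96: uid [4B, align 4] → 100
+4 tail pad (align 8)
size 104, align 8
— Slot2 —
@0: state [1B, align 1] → 1
+1 pad (align 2)
@2: e [2B, align 2] → 4
@4: c [1B, align 1] → 5
+3 pad (align 8)
@8: pid [40B, align 8] → 48
@48: rss [8B, align 8] → 56
@56: g [13B, align 1] → 69
+3 pad (align 4)
@72: uid [4B, align 4] → 76
@76: h [1B, align 1] → 77
+3 pad (align 8)
@80: cpu [8B, align 8] → 88
@88: prio [4B, align 4] → 92
@92: refcount [3B, align 1] → 95
+1 tail pad (align 8)
size 96, align 8
104 − 96 = 8

8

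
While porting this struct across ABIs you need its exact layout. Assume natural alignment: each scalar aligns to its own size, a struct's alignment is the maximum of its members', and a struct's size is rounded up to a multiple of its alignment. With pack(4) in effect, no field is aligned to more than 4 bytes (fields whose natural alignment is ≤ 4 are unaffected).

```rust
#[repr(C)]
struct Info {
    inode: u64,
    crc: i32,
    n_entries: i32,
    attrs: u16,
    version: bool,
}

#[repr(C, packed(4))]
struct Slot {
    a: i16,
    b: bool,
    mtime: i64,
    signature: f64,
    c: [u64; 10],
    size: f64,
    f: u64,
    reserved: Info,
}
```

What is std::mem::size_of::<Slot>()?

Info: inode at 0 (size 8, align 8) → ends 8; crc at 8 (size 4, align 4) → ends 12; n_entries at 12 (size 4, align 4) → ends 16; attrs at 16 (size 2, align 2) → ends 18; version at 18 (size 1, align 1) → ends 19; tail pad 5 to reach multiple of 8; total 24 bytes, alignment 8
a at 0 (size 2, align 2) → ends 2
b at 2 (size 1, align 1) → ends 3
pad 1 to align 4 for mtime
mtime at 4 (size 8, align 4) → ends 12
signature at 12 (size 8, align 4) → ends 20
c at 20 (size 80, align 4) → ends 100
size at 100 (size 8, align 4) → ends 108
f at 108 (size 8, align 4) → ends 116
reserved at 116 (size 24, align 4) → ends 140
total 140 bytes, alignment 4

140 bytes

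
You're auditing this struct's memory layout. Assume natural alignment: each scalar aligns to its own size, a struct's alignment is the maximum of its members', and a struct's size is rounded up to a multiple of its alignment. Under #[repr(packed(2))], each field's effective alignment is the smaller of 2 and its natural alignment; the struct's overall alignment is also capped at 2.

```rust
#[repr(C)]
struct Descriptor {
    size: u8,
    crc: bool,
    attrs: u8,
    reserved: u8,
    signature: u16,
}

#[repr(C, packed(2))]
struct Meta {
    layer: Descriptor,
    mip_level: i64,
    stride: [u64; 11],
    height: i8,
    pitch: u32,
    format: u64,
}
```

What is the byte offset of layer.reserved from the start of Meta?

Descriptor: @0: size [1B, align 1] → 1; @1: crc [1B, align 1] → 2; @2: attrs [1B, align 1] → 3; @3: reserved [1B, align 1] → 4; @4: signature [2B, align 2] → 6; size 6, align 2
@0: layer [6B, align 2] → 6
within Descriptor: reserved at 3
0 + 3 = 3

3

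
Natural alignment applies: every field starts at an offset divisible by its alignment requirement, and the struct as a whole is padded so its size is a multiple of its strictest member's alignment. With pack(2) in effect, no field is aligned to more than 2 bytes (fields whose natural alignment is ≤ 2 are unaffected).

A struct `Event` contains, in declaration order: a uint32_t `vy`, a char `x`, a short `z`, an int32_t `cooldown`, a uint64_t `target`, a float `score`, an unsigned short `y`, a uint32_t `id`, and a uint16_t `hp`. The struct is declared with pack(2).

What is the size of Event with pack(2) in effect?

vy at 0 (size 4, align 2) → ends 4
x at 4 (size 1, align 1) → ends 5
pad 1 to align 2 for z
z at 6 (size 2, align 2) → ends 8
cooldown at 8 (size 4, align 2) → ends 12
target at 12 (size 8, align 2) → ends 20
score at 20 (size 4, align 2) → ends 24
y at 24 (size 2, align 2) → ends 26
id at 26 (size 4, align 2) → ends 30
hp at 30 (size 2, align 2) → ends 32
total 32 bytes, alignment 2

32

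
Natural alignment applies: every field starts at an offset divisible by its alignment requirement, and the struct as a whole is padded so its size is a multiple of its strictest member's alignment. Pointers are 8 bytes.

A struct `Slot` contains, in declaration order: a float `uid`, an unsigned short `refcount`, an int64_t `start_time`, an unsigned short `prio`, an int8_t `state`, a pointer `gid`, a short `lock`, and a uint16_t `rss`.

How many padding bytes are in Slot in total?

11

uid at 0 (size 4, align 4) → ends 4
refcount at 4 (size 2, align 2) → ends 6
pad 2 to align 8 for start_time
start_time at 8 (size 8, align 8) → ends 16
prio at 16 (size 2, align 2) → ends 18
state at 18 (size 1, align 1) → ends 19
pad 5 to align 8 for gid
gid at 24 (size 8, align 8) → ends 32
lock at 32 (size 2, align 2) → ends 34
rss at 34 (size 2, align 2) → ends 36
tail pad 4 to reach multiple of 8
total 40 bytes, alignment 8
data bytes 29, size 40 → padding 11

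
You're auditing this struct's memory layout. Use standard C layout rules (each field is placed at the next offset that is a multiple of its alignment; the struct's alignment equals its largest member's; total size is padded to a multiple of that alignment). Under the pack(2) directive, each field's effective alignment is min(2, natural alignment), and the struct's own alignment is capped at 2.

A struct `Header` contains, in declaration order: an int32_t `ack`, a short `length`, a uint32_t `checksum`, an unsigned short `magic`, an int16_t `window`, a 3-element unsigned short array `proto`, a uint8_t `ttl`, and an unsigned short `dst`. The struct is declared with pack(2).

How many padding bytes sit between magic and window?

0..4  ack  (4B, 2-aligned)
4..6  length  (2B, 2-aligned)
6..10  checksum  (4B, 2-aligned)
10..12  magic  (2B, 2-aligned)
12..14  window  (2B, 2-aligned)

0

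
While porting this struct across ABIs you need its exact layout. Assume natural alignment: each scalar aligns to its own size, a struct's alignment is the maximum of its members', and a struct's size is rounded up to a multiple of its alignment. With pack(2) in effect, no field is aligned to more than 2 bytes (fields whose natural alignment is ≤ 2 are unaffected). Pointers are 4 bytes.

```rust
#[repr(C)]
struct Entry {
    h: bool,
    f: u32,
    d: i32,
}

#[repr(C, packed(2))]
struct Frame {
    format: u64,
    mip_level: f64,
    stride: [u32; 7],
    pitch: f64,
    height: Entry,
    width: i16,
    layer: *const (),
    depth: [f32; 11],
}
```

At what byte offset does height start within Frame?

52

Entry: h at 0 (size 1, align 1) → ends 1; pad 3 to align 4 for f; f at 4 (size 4, align 4) → ends 8; d at 8 (size 4, align 4) → ends 12; total 12 bytes, alignment 4
format at 0 (size 8, align 2) → ends 8
mip_level at 8 (size 8, align 2) → ends 16
stride at 16 (size 28, align 2) → ends 44
pitch at 44 (size 8, align 2) → ends 52
height at 52 (size 12, align 2) → ends 64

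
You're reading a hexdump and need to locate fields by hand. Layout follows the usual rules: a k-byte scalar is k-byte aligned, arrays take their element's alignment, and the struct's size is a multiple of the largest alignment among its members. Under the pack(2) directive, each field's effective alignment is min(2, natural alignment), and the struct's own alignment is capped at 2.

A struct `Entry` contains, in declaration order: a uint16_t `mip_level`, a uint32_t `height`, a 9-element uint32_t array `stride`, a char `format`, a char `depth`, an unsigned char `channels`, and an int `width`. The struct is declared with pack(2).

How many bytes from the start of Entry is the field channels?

0..2  mip_level  (2B, 2-aligned)
2..6  height  (4B, 2-aligned)
6..42  stride  (36B, 2-aligned)
42..43  format  (1B, 1-aligned)
43..44  depth  (1B, 1-aligned)
44..45  channels  (1B, 1-aligned)

44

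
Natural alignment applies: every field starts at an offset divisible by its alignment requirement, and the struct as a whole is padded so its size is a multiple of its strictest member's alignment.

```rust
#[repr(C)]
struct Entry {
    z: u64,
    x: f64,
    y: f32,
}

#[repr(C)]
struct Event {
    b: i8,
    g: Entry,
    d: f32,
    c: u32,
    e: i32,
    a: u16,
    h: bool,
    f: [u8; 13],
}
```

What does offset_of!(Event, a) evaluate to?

Entry: z at 0 (size 8, align 8) → ends 8; x at 8 (size 8, align 8) → ends 16; y at 16 (size 4, align 4) → ends 20; tail pad 4 to reach multiple of 8; total 24 bytes, alignment 8
b at 0 (size 1, align 1) → ends 1
pad 7 to align 8 for g
g at 8 (size 24, align 8) → ends 32
d at 32 (size 4, align 4) → ends 36
c at 36 (size 4, align 4) → ends 40
e at 40 (size 4, align 4) → ends 44
a at 44 (size 2, align 2) → ends 46

44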